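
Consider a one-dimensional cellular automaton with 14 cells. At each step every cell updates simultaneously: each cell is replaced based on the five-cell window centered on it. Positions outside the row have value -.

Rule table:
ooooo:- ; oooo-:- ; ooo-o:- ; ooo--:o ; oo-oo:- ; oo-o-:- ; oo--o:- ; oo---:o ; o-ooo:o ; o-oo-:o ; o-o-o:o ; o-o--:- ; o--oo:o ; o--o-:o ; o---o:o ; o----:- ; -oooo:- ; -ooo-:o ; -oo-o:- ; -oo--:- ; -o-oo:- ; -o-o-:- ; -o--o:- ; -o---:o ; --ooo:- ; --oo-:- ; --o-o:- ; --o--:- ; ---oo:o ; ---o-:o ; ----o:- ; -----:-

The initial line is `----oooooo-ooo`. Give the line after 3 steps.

---o-------ooo
--o-o-----o-oo
-o---o---o--o-

-o---o---o--o-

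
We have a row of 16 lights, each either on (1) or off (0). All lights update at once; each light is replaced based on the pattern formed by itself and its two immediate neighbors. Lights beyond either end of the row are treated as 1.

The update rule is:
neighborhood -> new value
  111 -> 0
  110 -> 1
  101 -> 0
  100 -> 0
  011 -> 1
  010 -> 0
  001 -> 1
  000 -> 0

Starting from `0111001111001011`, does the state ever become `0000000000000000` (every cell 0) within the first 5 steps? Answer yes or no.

0101011001010010
0000011010000100
0000111000001001
0001101000010011
0011100000100110
step 5 is 0011100000100110, still not uniform 0

no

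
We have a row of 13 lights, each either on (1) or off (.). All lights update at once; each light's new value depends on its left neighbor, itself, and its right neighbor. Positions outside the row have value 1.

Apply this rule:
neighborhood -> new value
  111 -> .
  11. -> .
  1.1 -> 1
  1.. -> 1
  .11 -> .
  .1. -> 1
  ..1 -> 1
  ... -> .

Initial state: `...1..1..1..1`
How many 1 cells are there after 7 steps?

1.1111111111.
.1..........1
111........1.
...1......111
1.111....1...
.1...1..111.1
111.1111...1.
count of 1: 8

8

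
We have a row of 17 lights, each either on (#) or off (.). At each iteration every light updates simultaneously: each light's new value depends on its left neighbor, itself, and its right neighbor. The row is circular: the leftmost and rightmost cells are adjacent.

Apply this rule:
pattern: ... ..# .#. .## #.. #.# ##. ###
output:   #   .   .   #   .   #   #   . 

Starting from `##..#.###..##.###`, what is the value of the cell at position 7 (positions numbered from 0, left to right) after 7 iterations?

.#...##.#..####..
...#.###...#..#.#
.#..##.#.#.....#.
....###.#..###...
###.#.##...#.#.##
..##.###.#..#.##.
#.####.##....###.
position 7 holds #

#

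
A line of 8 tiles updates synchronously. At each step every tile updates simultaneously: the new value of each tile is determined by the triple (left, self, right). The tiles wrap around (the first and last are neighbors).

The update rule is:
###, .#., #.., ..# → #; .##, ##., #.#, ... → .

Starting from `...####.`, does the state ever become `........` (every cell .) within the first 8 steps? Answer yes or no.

..#.##.#
###....#
##.#..#.
...####.  (repeats step 0; period 4)
step 8: ...####.
step 8 is ...####., still not uniform .

no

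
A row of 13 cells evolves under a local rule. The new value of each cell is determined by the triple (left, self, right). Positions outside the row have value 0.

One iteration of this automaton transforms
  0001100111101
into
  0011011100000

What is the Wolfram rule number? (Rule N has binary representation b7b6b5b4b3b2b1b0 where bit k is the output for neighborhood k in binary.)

position 8: 111 → 0  (bit 7 = 0)
position 4: 110 → 0  (bit 6 = 0)
position 11: 101 → 0  (bit 5 = 0)
position 5: 100 → 1  (bit 4 = 1)
position 3: 011 → 1  (bit 3 = 1)
position 12: 010 → 0  (bit 2 = 0)
position 2: 001 → 1  (bit 1 = 1)
position 0: 000 → 0  (bit 0 = 0)
bits b7..b0 = 00011010 = 26

26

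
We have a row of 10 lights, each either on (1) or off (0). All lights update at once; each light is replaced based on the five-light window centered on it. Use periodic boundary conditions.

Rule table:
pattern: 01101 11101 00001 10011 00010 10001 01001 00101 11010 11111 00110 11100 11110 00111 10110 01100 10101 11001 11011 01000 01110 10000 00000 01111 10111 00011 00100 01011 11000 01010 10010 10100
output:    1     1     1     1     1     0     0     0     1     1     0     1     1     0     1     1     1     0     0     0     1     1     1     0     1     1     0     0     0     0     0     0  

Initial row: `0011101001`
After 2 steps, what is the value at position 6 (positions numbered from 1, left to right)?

0101110000
1001110111
position 6 holds 1

1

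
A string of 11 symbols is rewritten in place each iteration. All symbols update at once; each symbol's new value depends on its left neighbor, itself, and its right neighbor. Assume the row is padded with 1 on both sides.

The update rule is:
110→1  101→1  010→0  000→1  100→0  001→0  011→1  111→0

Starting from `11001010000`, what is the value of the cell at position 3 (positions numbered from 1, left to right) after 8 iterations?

iteration 1: 01000100110
iteration 2: 10010000111
iteration 3: 10000110100
iteration 4: 10110111000
iteration 5: 11111101010
iteration 6: 00000110101
iteration 7: 01110111011
iteration 8: 11011101110
position 3 holds 0

0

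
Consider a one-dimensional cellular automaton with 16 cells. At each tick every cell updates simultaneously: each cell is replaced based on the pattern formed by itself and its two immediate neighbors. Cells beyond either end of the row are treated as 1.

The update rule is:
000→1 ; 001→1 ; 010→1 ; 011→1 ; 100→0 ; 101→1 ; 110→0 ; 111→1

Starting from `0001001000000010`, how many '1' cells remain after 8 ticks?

0111011011111111
1110110111111111
1101101111111111
1011011111111111
0110111111111111
1101111111111111
1011111111111111
0111111111111111
count of 1: 15

15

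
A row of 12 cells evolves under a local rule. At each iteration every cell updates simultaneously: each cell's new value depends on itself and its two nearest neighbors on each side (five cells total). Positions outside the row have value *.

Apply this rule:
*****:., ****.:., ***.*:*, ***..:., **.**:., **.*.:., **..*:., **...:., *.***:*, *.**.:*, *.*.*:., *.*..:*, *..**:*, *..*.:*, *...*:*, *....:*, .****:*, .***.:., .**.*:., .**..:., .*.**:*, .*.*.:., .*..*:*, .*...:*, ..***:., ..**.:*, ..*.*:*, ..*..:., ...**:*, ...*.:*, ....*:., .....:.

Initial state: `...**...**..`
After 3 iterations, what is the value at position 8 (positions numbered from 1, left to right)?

.***..***..*
.*...*....*.
.****.**.***
position 8 holds *

*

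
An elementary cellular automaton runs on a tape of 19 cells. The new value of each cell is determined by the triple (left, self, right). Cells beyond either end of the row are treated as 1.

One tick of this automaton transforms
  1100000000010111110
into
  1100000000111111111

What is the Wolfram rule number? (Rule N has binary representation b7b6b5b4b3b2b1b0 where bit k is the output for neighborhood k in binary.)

position 0: 111 → 1  (bit 7 = 1)
position 1: 110 → 1  (bit 6 = 1)
position 12: 101 → 1  (bit 5 = 1)
position 2: 100 → 0  (bit 4 = 0)
position 13: 011 → 1  (bit 3 = 1)
position 11: 010 → 1  (bit 2 = 1)
position 10: 001 → 1  (bit 1 = 1)
position 3: 000 → 0  (bit 0 = 0)
bits b7..b0 = 11101110 = 238

238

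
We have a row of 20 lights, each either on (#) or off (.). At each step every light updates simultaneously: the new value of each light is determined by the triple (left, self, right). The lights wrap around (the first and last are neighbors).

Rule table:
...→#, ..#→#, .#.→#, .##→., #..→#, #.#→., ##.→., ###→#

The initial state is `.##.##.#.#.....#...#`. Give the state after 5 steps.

...##.######.###...#

.......#.###########
########..#########.
.######.##.#######..
#.####......#####.##
...##.######.###...#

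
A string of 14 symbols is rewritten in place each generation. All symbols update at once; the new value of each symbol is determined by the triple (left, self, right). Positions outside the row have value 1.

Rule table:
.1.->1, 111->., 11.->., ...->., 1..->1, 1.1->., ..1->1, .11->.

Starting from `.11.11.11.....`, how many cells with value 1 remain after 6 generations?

8

.........1...1
1.......111.1.
.1.....1....1.
.11...111..11.
...1.1...11...
1.11.11.1..1.1
count of 1: 8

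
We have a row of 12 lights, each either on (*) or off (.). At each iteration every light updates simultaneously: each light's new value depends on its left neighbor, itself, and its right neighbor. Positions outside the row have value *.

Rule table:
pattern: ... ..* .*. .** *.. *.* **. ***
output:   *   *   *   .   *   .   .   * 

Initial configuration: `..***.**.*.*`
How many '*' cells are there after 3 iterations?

iteration 1: **.*.....*..
iteration 2: *..*********
iteration 3: .**.********
count of *: 10

10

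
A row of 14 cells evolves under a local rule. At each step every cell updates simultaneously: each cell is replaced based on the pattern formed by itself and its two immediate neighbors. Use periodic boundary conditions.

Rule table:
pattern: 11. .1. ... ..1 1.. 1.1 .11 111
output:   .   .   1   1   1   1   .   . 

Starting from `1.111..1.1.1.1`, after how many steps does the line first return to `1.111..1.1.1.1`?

.1...11.1.1.1.
1.111..1.1.1.1

2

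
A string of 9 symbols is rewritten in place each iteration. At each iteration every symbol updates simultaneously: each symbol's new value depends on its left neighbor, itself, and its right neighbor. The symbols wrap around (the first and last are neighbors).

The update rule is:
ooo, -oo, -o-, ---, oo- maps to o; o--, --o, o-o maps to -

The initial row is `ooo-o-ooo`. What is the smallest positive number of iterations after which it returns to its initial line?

ooo-o-ooo

1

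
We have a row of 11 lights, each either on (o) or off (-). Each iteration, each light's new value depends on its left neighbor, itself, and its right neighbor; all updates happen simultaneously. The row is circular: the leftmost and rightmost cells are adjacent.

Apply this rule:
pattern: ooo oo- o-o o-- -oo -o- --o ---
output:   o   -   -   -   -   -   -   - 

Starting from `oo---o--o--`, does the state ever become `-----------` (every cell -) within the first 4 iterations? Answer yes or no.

-----------
all cells are - at iteration 1

yes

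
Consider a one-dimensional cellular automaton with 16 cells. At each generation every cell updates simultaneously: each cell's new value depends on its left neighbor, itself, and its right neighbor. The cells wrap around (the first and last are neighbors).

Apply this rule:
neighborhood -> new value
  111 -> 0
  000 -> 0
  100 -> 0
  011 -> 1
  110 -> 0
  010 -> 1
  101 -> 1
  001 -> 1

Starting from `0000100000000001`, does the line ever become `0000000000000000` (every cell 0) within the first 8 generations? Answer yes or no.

0001100000000011
0011000000000110
0110000000001100
1100000000011000
1000000000110001
0000000001100011
0000000011000110
0000000110001100
generation 8 is 0000000110001100, still not uniform 0

no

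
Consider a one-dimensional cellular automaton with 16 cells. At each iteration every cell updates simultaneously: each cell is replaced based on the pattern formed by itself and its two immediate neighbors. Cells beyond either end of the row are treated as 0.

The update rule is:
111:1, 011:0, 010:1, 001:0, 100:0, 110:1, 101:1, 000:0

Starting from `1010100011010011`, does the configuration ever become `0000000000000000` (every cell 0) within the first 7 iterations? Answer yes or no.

no

iteration 1: 1111100001110001
iteration 2: 0111100000110001
iteration 3: 0011100000010001
iteration 4: 0001100000010001
iteration 5: 0000100000010001
iteration 6: 0000100000010001  (fixed point — unchanged through iteration 7)
iteration 7 is 0000100000010001, still not uniform 0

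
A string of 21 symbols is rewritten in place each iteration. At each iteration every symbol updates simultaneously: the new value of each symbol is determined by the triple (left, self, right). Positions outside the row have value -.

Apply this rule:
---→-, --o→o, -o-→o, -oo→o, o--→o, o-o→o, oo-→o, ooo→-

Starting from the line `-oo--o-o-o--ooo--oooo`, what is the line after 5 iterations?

o-oo-----oo---oooo--o

ooooooooooooo-oooo--o
o-----------ooo--oooo
oo---------oo-oooo--o
ooo-------ooooo--oooo
o-oo-----oo---oooo--o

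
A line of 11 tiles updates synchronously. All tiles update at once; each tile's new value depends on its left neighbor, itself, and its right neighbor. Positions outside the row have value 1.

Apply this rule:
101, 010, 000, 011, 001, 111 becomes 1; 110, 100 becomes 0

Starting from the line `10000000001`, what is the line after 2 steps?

01111111111

step 1: 00111111111
step 2: 01111111111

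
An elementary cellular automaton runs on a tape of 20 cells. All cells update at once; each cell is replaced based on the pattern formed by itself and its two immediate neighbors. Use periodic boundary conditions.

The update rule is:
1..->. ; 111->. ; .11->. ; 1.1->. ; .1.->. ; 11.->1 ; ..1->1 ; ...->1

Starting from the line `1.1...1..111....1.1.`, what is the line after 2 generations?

....11..1..1.111....
1111.1.1..1....1.111

1111.1.1..1....1.111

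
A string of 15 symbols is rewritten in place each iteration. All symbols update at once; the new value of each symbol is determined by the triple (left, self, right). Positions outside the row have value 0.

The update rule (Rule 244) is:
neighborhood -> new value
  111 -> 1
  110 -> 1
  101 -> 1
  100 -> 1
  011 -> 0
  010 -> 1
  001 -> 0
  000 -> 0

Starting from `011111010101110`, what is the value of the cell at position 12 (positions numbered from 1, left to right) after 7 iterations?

1

001111111110111
000111111111011
000011111111101
000001111111111
000000111111111
000000011111111
000000001111111
position 12 holds 1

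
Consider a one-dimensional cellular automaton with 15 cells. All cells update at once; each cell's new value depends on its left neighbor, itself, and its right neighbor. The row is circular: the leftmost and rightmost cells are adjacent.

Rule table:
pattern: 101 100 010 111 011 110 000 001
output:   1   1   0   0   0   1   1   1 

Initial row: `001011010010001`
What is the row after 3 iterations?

110101101101110
011010110110011
101101011011101

101101011011101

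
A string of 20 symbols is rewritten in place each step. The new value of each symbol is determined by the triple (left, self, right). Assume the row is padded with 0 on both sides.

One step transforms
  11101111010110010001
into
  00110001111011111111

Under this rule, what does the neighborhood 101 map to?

At position 3 the neighborhood is 101; the next row has 1 there.

1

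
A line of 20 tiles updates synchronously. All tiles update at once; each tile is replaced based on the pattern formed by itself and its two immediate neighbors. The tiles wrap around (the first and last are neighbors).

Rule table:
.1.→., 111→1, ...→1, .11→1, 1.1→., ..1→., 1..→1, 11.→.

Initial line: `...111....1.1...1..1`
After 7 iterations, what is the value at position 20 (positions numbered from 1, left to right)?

1

11.11.111....11..1..
1..1..11.111.1.1..1.
.1..1.1..11.....1...
..1....1.1.1111..111
1..111.....111.1.11.
.1.11.1111.11....1..
...1..111..1.111..11
position 20 holds 1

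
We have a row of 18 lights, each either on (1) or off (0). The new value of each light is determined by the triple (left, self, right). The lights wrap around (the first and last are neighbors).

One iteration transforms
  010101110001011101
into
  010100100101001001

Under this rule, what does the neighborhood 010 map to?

1

At position 1 the neighborhood is 010; the next row has 1 there.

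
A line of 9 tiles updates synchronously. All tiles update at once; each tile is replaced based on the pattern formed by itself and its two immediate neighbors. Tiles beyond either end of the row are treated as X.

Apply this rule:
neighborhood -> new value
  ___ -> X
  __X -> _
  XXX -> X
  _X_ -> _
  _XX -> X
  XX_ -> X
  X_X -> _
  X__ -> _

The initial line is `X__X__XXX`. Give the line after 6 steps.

X_XXX_XXX

X_____XXX
X_XXX_XXX
X_XXX_XXX  (fixed point — unchanged through step 6)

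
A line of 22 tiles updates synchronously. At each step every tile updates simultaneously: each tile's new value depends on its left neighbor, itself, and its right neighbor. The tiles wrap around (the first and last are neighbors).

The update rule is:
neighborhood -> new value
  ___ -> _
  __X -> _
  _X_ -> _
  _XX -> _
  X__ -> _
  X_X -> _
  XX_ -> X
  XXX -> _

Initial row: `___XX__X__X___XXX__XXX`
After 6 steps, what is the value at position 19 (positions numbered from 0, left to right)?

____X___________X____X
______________________
______________________  (fixed point — unchanged through step 6)
position 19 holds _

_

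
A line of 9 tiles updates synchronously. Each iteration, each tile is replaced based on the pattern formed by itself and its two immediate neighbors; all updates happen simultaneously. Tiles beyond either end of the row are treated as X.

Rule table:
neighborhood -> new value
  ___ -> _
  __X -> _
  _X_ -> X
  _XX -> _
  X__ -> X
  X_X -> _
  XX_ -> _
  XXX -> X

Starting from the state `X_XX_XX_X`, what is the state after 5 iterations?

___X_____

iteration 1: _________
iteration 2: X________
iteration 3: _X_______
iteration 4: _XX______
iteration 5: ___X_____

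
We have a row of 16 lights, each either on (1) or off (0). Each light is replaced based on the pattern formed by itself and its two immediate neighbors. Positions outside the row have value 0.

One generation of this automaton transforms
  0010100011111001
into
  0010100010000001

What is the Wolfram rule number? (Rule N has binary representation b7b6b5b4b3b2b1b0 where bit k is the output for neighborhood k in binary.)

position 9: 111 → 0  (bit 7 = 0)
position 12: 110 → 0  (bit 6 = 0)
position 3: 101 → 0  (bit 5 = 0)
position 5: 100 → 0  (bit 4 = 0)
position 8: 011 → 1  (bit 3 = 1)
position 2: 010 → 1  (bit 2 = 1)
position 1: 001 → 0  (bit 1 = 0)
position 0: 000 → 0  (bit 0 = 0)
bits b7..b0 = 00001100 = 12

12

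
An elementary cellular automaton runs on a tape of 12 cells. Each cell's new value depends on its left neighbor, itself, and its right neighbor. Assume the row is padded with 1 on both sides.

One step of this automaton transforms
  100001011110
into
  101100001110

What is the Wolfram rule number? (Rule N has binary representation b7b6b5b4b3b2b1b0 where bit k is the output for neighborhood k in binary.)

position 8: 111 → 1  (bit 7 = 1)
position 0: 110 → 1  (bit 6 = 1)
position 6: 101 → 0  (bit 5 = 0)
position 1: 100 → 0  (bit 4 = 0)
position 7: 011 → 0  (bit 3 = 0)
position 5: 010 → 0  (bit 2 = 0)
position 4: 001 → 0  (bit 1 = 0)
position 2: 000 → 1  (bit 0 = 1)
bits b7..b0 = 11000001 = 193

193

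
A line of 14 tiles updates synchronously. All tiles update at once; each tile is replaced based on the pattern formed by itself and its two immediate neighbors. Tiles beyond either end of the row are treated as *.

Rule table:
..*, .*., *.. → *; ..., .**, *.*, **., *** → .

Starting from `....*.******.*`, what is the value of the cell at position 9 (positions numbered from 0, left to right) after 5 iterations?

.

iteration 1: *..**.........
iteration 2: .**..*.......*
iteration 3: ...****.....*.
iteration 4: *.*....*...**.
iteration 5: ..**..***.*...
position 9 holds .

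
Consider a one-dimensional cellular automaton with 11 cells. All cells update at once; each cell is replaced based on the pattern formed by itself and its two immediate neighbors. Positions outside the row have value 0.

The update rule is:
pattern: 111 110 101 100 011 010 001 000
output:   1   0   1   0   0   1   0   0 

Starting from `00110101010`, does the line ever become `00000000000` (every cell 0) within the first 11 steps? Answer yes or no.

yes

00001111110
00000111100
00000011000
00000000000
all cells are 0 at step 4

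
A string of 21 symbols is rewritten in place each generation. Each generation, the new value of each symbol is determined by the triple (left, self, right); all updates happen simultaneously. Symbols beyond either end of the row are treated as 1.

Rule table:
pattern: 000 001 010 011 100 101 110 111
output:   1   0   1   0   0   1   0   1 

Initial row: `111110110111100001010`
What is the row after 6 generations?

110011010011100000001

111101001011001101111
111011001100000010111
110100000001111011011
101101111100110100101
010010111000001100110
110011010011100000001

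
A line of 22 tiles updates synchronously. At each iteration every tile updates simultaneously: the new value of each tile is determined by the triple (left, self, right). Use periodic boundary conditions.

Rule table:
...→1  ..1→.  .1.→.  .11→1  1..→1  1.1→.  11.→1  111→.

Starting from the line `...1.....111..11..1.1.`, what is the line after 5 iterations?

iteration 1: 11..1111.1.11.111....1
iteration 2: .11.1..1...11.1.1111.1
iteration 3: .11..1..11.11...1..1..
iteration 4: .111..1.11.1111..1..11
iteration 5: .1.11...11.1..11..1.11

.1.11...11.1..11..1.11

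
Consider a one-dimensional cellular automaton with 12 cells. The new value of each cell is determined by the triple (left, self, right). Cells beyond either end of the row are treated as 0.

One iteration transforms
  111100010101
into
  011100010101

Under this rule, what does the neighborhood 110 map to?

At position 3 the neighborhood is 110; the next row has 1 there.

1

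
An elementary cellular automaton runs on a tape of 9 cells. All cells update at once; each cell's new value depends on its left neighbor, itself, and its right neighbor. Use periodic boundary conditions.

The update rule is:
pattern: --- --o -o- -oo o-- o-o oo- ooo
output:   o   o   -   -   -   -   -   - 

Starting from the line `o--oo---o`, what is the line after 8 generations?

---oo--oo

--o---oo-
oo--oo---
---o---oo
-oo--oo--
o---o---o
--oo--oo-
oo---o---
---oo--oo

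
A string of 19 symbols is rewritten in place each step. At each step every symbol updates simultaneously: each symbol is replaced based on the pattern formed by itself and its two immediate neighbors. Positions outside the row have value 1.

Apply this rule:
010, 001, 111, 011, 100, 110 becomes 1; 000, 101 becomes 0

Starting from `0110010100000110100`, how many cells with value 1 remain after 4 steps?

15

step 1: 0111110110001110111
step 2: 0111110111011110111
step 3: 0111110111011110111  (fixed point — unchanged through step 4)
count of 1: 15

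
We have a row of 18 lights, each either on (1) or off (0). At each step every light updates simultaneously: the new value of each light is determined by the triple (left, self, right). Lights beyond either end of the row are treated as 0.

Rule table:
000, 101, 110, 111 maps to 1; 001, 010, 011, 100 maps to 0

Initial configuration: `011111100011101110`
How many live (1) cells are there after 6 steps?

001111101001110110
100111110000111010
000011110110011100
111001111010001101
011000111100100110
001010011100000010
count of 1: 6

6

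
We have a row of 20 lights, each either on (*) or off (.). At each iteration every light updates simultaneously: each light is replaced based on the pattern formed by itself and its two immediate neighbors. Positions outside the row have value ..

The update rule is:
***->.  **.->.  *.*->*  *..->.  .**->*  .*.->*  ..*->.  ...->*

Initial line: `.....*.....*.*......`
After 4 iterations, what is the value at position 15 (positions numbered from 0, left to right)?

iteration 1: ****.*.***.***.*****
iteration 2: *...****..**..**....
iteration 3: *.*.*.....*...*..***
iteration 4: *****.***.*.*.*..*..
position 15 holds .

.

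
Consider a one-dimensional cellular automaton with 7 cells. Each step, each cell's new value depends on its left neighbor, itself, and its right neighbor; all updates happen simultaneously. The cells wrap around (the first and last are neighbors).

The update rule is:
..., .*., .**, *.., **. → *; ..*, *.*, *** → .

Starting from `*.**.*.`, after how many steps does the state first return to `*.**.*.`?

1

*.**.*.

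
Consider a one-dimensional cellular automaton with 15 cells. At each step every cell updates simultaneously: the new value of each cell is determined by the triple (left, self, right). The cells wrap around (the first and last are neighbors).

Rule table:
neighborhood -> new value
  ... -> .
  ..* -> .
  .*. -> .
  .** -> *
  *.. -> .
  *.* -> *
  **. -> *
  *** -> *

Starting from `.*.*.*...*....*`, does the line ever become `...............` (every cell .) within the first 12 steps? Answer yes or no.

yes

*.*.*..........
.*.*...........
..*............
...............
all cells are . at step 4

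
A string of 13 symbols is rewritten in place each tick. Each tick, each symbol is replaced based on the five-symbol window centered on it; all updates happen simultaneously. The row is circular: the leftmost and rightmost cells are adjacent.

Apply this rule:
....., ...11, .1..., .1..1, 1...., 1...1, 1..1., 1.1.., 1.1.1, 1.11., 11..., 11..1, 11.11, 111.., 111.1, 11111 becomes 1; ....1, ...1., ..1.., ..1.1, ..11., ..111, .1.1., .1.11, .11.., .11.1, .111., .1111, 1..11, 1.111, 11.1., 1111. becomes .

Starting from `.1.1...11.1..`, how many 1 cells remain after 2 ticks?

8

tick 1: ...1111...111
tick 2: 111...1111..1
count of 1: 8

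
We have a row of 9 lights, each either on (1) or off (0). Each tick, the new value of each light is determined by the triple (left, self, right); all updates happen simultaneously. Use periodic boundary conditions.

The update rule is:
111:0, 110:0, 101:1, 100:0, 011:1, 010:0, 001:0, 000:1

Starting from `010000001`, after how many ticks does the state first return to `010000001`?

100111100
000100000
110001111
000101000
110010011
000000010
111111000
100000010
001111001
001000000
100011111
001010000
100100111
000000100
111110001
000000101
011110010
010000000
000111111
010100000
001001111
000001000
111100011
000001010
111100100
100000000
001111110
101000000
010011110
000010000
111000111
000010100
111001001
000000001
011111100
010000001

36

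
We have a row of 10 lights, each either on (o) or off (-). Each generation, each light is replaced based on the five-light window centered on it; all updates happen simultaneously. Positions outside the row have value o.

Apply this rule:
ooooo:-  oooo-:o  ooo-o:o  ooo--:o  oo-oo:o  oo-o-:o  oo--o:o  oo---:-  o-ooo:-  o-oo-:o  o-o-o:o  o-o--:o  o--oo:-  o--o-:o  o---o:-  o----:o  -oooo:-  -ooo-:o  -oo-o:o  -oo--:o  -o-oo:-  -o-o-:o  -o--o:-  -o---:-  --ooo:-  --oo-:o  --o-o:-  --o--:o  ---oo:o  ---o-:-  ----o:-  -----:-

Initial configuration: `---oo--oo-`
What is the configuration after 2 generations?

--oooo-ooo
o---ooo---

o---ooo---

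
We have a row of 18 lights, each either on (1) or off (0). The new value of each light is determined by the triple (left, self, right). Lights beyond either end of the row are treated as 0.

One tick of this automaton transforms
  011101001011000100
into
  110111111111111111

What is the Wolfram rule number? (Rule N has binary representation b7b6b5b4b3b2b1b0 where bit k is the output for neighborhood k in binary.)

127

position 2: 111 → 0  (bit 7 = 0)
position 3: 110 → 1  (bit 6 = 1)
position 4: 101 → 1  (bit 5 = 1)
position 6: 100 → 1  (bit 4 = 1)
position 1: 011 → 1  (bit 3 = 1)
position 5: 010 → 1  (bit 2 = 1)
position 0: 001 → 1  (bit 1 = 1)
position 13: 000 → 1  (bit 0 = 1)
bits b7..b0 = 01111111 = 127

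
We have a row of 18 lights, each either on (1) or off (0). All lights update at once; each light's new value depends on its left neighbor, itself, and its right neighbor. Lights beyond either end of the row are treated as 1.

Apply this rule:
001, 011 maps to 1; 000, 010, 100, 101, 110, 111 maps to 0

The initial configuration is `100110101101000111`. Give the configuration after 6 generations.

000100000110011001

001100001000001100
011000010000011001
010000100000110011
000001000001100110
000010000011001100
000100000110011001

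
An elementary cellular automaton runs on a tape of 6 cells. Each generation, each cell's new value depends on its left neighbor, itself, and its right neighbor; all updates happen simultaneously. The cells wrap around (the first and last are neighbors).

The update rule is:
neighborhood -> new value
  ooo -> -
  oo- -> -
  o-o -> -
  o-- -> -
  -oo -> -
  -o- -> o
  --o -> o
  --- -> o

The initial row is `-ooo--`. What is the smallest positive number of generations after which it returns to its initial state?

12

o----o
--ooo-
oo----
---ooo
-oo---
o---oo
--oo--
oo---o
---oo-
ooo---
----oo
-ooo--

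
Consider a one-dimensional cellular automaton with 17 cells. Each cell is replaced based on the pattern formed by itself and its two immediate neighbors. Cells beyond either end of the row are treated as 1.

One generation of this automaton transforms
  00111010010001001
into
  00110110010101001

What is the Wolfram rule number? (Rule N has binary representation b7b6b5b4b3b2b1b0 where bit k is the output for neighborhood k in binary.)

position 3: 111 → 1  (bit 7 = 1)
position 4: 110 → 0  (bit 6 = 0)
position 5: 101 → 1  (bit 5 = 1)
position 0: 100 → 0  (bit 4 = 0)
position 2: 011 → 1  (bit 3 = 1)
position 6: 010 → 1  (bit 2 = 1)
position 1: 001 → 0  (bit 1 = 0)
position 11: 000 → 1  (bit 0 = 1)
bits b7..b0 = 10101101 = 173

173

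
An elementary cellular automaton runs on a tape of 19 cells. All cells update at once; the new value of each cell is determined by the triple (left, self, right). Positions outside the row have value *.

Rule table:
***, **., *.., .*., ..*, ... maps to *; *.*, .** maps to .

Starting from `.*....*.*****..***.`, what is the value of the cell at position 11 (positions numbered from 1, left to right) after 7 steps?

*

step 1: .******..******.**.
step 2: ..*******.*****..*.
step 3: **.******..*******.
step 4: **..*******.******.
step 5: ****.******..*****.
step 6: ****..*******.****.
step 7: ******.******..***.
position 11 holds *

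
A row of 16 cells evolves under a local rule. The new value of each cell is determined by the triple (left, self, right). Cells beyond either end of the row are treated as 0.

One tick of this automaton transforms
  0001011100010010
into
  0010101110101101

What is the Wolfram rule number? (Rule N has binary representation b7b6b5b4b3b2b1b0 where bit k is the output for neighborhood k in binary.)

position 6: 111 → 1  (bit 7 = 1)
position 7: 110 → 1  (bit 6 = 1)
position 4: 101 → 1  (bit 5 = 1)
position 8: 100 → 1  (bit 4 = 1)
position 5: 011 → 0  (bit 3 = 0)
position 3: 010 → 0  (bit 2 = 0)
position 2: 001 → 1  (bit 1 = 1)
position 0: 000 → 0  (bit 0 = 0)
bits b7..b0 = 11110010 = 242

242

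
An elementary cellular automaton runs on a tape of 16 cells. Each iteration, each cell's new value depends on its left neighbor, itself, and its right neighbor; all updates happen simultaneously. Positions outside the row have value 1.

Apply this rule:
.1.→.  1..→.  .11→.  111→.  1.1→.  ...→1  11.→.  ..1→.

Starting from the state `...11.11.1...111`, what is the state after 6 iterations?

iteration 1: .1.........1....
iteration 2: ...1111111...11.
iteration 3: .1.........1....  (repeats iteration 1; period 2)
iteration 6: ...1111111...11.

...1111111...11.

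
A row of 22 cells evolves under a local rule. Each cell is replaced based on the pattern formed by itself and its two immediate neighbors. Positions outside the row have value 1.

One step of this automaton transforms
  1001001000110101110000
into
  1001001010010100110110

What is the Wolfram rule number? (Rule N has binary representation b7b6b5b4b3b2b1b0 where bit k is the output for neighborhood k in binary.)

position 16: 111 → 1  (bit 7 = 1)
position 0: 110 → 1  (bit 6 = 1)
position 12: 101 → 0  (bit 5 = 0)
position 1: 100 → 0  (bit 4 = 0)
position 10: 011 → 0  (bit 3 = 0)
position 3: 010 → 1  (bit 2 = 1)
position 2: 001 → 0  (bit 1 = 0)
position 8: 000 → 1  (bit 0 = 1)
bits b7..b0 = 11000101 = 197

197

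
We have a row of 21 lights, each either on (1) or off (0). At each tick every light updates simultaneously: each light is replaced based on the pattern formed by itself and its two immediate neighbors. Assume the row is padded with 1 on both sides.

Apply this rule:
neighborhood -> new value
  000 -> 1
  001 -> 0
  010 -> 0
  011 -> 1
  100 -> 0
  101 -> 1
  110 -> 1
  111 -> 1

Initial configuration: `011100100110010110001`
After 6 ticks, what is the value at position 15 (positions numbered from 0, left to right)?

tick 1: 111100000110001110101
tick 2: 111101110110101111011
tick 3: 111111111111011111111
tick 4: 111111111111111111111
tick 5: 111111111111111111111  (fixed point — unchanged through tick 6)
position 15 holds 1

1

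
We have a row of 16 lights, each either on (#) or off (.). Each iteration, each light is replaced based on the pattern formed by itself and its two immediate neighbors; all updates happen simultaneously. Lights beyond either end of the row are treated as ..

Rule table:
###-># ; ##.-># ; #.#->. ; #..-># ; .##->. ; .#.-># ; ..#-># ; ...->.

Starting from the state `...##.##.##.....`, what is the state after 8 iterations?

#.###.###.####.#

..#.#..#..##....
.##.######.##...
#.#..#####..##..
#.###.######.##.
#..##..#####..##
###.###.######.#
.##..##..#####.#
#.###.###.####.#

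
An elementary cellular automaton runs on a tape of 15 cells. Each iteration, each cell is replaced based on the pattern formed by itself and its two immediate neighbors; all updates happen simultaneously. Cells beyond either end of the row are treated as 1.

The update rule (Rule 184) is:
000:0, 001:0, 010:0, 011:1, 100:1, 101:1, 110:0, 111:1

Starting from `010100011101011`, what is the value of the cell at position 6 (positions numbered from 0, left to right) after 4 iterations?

101010011010111
010101010101111
101010101011111
010101010111111
position 6 holds 0

0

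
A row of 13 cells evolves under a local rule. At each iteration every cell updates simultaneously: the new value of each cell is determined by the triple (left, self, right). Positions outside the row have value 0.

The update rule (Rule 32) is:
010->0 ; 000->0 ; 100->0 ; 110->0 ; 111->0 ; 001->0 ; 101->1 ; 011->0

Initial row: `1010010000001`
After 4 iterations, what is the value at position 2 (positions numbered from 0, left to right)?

0

0100000000000
0000000000000
0000000000000  (fixed point — unchanged through iteration 4)
position 2 holds 0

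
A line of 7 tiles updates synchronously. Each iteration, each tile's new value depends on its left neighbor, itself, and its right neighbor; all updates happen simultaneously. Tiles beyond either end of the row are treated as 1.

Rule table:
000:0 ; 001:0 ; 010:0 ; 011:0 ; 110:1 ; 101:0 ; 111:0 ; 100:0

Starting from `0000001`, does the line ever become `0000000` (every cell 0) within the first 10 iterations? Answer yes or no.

iteration 1: 0000000
all cells are 0 at iteration 1

yes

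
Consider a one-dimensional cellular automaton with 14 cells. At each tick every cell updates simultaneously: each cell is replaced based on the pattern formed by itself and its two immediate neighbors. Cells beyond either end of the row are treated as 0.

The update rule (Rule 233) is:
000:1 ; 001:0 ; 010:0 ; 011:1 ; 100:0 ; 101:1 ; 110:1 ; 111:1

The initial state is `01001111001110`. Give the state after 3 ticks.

11111111001110

00001111001110
11101111001110
11111111001110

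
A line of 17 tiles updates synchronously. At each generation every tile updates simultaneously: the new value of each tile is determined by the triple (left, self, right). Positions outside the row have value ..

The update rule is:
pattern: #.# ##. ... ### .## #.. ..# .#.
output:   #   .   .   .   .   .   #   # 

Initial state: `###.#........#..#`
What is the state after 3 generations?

.##.......##.##..

generation 1: ...##.......##.##
generation 2: ..#........#..#..
generation 3: .##.......##.##..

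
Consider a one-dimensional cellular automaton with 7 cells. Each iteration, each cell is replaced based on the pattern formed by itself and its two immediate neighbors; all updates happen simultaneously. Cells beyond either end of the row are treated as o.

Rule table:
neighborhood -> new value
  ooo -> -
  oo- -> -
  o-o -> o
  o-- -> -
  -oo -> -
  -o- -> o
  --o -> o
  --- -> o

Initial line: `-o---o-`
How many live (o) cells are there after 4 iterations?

2

oo-oooo
--o----
-oo-ooo
o--o---
count of o: 2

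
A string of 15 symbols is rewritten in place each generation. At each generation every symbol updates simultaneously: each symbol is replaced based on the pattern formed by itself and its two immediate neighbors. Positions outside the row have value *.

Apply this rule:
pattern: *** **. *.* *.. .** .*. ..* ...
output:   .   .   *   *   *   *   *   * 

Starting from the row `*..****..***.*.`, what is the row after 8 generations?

*****..****..**

.***...***..***
**..****..***..
..***...***..**
***..****..***.
...***...***..*
****..****..***
....***...***..
*****..****..**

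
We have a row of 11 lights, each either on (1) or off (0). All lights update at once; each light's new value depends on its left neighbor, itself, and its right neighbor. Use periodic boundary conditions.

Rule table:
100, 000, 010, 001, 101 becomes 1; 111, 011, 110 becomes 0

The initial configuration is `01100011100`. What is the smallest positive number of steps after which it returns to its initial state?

10011100011
01100011100

2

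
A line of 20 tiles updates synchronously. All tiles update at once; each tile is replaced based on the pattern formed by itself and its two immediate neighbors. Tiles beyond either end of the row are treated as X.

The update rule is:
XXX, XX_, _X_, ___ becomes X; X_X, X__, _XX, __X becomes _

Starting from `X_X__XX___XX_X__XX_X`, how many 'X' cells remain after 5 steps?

9

X_X___X_X__X_X___X__
X_X_X_X_X__X_X_X_X__
X_X_X_X_X__X_X_X_X__  (fixed point — unchanged through step 5)
count of X: 9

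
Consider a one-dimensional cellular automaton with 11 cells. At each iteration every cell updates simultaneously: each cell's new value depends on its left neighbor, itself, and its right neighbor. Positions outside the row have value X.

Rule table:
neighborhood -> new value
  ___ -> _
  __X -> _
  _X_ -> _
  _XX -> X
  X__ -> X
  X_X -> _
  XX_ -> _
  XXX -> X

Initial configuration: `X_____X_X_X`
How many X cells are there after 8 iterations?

iteration 1: _X________X
iteration 2: __X_______X
iteration 3: X__X______X
iteration 4: _X__X_____X
iteration 5: __X__X____X
iteration 6: X__X__X___X
iteration 7: _X__X__X__X
iteration 8: __X__X__X_X
count of X: 4

4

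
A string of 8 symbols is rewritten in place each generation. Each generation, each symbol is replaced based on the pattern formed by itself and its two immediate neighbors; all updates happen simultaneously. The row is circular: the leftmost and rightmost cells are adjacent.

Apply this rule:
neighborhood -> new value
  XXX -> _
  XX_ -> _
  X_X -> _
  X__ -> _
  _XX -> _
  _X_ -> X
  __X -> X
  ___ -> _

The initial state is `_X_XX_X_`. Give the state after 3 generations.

____X___

XX____X_
_____XX_
____X___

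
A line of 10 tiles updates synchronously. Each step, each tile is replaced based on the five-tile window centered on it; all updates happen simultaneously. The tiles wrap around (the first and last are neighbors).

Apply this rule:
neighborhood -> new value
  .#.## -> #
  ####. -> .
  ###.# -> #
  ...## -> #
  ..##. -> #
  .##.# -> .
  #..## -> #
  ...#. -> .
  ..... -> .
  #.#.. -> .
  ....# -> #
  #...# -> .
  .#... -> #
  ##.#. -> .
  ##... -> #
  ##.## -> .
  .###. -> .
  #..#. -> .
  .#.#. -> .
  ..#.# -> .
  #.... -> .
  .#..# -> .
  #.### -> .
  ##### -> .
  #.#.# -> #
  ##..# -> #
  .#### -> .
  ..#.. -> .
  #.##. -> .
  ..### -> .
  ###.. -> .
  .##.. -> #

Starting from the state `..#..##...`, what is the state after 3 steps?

step 1: #...####..
step 2: .#.#....#.
step 3: ....#.#...

....#.#...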